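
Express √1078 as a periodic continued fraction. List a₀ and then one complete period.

[32; 1, 4, 1, 64]

a₀ = ⌊√1078⌋ = 32.
With m₀=0, d₀=1 and mₖ₊₁ = dₖaₖ − mₖ, dₖ₊₁ = (n − mₖ₊₁²)/dₖ, aₖ₊₁ = ⌊(a₀+mₖ₊₁)/dₖ₊₁⌋:
  k=1: m=32, d=54, a=1
  k=2: m=22, d=11, a=4
  k=3: m=22, d=54, a=1
  k=4: m=32, d=1, a=64
d=1 and a=2a₀=64 at k=4, so the next step gives (m, d) = (32, 54) again — its k=1 value — and the period has length 4.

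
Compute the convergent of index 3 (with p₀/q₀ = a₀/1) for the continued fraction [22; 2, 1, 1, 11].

Using pₖ = aₖpₖ₋₁ + pₖ₋₂, qₖ = aₖqₖ₋₁ + qₖ₋₂ (with p₋₁=1, p₋₂=0, q₋₁=0, q₋₂=1):
  k=0: a=22, p=22, q=1
  k=1: a=2, p=45, q=2
  k=2: a=1, p=67, q=3
  k=3: a=1, p=112, q=5

112/5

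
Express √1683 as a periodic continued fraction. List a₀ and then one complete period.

[41; 41, 82]

a₀ = ⌊√1683⌋ = 41.
With m₀=0, d₀=1 and mₖ₊₁ = dₖaₖ − mₖ, dₖ₊₁ = (n − mₖ₊₁²)/dₖ, aₖ₊₁ = ⌊(a₀+mₖ₊₁)/dₖ₊₁⌋:
  k=1: m=41, d=2, a=41
  k=2: m=41, d=1, a=82
d=1 and a=2a₀=82 at k=2, so the next step gives (m, d) = (41, 2) again — its k=1 value — and the period has length 2.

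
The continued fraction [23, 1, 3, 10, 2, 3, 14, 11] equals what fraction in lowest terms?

1123438/47291

Fold from the inside: start with 11/1.
  14 + 1/11 = 155/11
  3 + 11/155 = 476/155
  2 + 155/476 = 1107/476
  10 + 476/1107 = 11546/1107
  3 + 1107/11546 = 35745/11546
  1 + 11546/35745 = 47291/35745
  23 + 35745/47291 = 1123438/47291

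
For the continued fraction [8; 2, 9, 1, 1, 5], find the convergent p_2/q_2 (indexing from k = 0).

Using pₖ = aₖpₖ₋₁ + pₖ₋₂, qₖ = aₖqₖ₋₁ + qₖ₋₂ (with p₋₁=1, p₋₂=0, q₋₁=0, q₋₂=1):
  k=0: a=8, p=8, q=1
  k=1: a=2, p=17, q=2
  k=2: a=9, p=161, q=19

161/19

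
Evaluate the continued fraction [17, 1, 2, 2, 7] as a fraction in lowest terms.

Using pₖ = aₖpₖ₋₁ + pₖ₋₂ and qₖ = aₖqₖ₋₁ + qₖ₋₂:
  k=0: a=17, p=17, q=1
  k=1: a=1, p=18, q=1
  k=2: a=2, p=53, q=3
  k=3: a=2, p=124, q=7
  k=4: a=7, p=921, q=52

921/52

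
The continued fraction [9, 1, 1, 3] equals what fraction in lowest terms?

Fold from the inside: start with 3/1.
  1 + 1/3 = 4/3
  1 + 3/4 = 7/4
  9 + 4/7 = 67/7

67/7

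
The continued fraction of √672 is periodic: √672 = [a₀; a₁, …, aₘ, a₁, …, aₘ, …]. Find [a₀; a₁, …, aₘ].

a₀ = ⌊√672⌋ = 25.
With m₀=0, d₀=1 and mₖ₊₁ = dₖaₖ − mₖ, dₖ₊₁ = (n − mₖ₊₁²)/dₖ, aₖ₊₁ = ⌊(a₀+mₖ₊₁)/dₖ₊₁⌋:
  k=1: m=25, d=47, a=1
  k=2: m=22, d=4, a=11
  k=3: m=22, d=47, a=1
  k=4: m=25, d=1, a=50
d=1 and a=2a₀=50 at k=4, so the next step gives (m, d) = (25, 47) again — its k=1 value — and the period has length 4.

[25; 1, 11, 1, 50]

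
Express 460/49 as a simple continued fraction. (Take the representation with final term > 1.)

460 = 9*49 + 19
49 = 2*19 + 11
19 = 1*11 + 8
11 = 1*8 + 3
8 = 2*3 + 2
3 = 1*2 + 1
2 = 2*1 + 0  (stop)
So 460/49 = [9; 2, 1, 1, 2, 1, 2].

[9; 2, 1, 1, 2, 1, 2]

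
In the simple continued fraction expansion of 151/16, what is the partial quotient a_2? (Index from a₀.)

151 = 9·16 + 7   →  a_0 = 9
16 = 2·7 + 2   →  a_1 = 2
7 = 3·2 + 1   →  a_2 = 3

3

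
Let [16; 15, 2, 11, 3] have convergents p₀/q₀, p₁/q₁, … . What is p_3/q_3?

5719/356

Using pₖ = aₖpₖ₋₁ + pₖ₋₂, qₖ = aₖqₖ₋₁ + qₖ₋₂ (with p₋₁=1, p₋₂=0, q₋₁=0, q₋₂=1):
  k=0: a=16, p=16, q=1
  k=1: a=15, p=241, q=15
  k=2: a=2, p=498, q=31
  k=3: a=11, p=5719, q=356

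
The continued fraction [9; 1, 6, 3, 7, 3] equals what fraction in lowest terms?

Fold from the inside: start with 3/1.
  7 + 1/3 = 22/3
  3 + 3/22 = 69/22
  6 + 22/69 = 436/69
  1 + 69/436 = 505/436
  9 + 436/505 = 4981/505

4981/505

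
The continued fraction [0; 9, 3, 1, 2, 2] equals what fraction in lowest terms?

Fold from the inside: start with 2/1.
  2 + 1/2 = 5/2
  1 + 2/5 = 7/5
  3 + 5/7 = 26/7
  9 + 7/26 = 241/26
  0 + 26/241 = 26/241

26/241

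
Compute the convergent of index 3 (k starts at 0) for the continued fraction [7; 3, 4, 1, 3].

Using pₖ = aₖpₖ₋₁ + pₖ₋₂, qₖ = aₖqₖ₋₁ + qₖ₋₂ (with p₋₁=1, p₋₂=0, q₋₁=0, q₋₂=1):
  k=0: a=7, p=7, q=1
  k=1: a=3, p=22, q=3
  k=2: a=4, p=95, q=13
  k=3: a=1, p=117, q=16

117/16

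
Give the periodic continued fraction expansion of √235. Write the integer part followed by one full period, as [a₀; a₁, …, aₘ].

a₀ = ⌊√235⌋ = 15.

[15; 3, 30]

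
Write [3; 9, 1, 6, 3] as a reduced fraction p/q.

Fold from the inside: start with 3/1.
  6 + 1/3 = 19/3
  1 + 3/19 = 22/19
  9 + 19/22 = 217/22
  3 + 22/217 = 673/217

673/217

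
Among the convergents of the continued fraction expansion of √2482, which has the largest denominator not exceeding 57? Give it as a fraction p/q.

√2482 = [49; 1, 4, 1, 1, 4, 1, 98, …] (period length 7).
Convergents:
  p_0/q_0 = 49/1
  p_1/q_1 = 50/1
  p_2/q_2 = 249/5
  p_3/q_3 = 299/6
  p_4/q_4 = 548/11
  p_5/q_5 = 2491/50
  p_6/q_6 = 3039/61
q_5 = 50 ≤ 57 < 61 = q_6, so the answer is 2491/50.

2491/50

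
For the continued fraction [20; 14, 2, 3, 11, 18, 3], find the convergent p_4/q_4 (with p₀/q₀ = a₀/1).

Using pₖ = aₖpₖ₋₁ + pₖ₋₂, qₖ = aₖqₖ₋₁ + qₖ₋₂ (with p₋₁=1, p₋₂=0, q₋₁=0, q₋₂=1):
  k=0: a=20, p=20, q=1
  k=1: a=14, p=281, q=14
  k=2: a=2, p=582, q=29
  k=3: a=3, p=2027, q=101
  k=4: a=11, p=22879, q=1140

22879/1140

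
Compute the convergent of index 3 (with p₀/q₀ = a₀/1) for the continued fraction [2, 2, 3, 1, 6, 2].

Using pₖ = aₖpₖ₋₁ + pₖ₋₂, qₖ = aₖqₖ₋₁ + qₖ₋₂ (with p₋₁=1, p₋₂=0, q₋₁=0, q₋₂=1):
  k=0: a=2, p=2, q=1
  k=1: a=2, p=5, q=2
  k=2: a=3, p=17, q=7
  k=3: a=1, p=22, q=9

22/9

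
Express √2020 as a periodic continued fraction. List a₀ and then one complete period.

a₀ = ⌊√2020⌋ = 44.

[44; 1, 16, 1, 88]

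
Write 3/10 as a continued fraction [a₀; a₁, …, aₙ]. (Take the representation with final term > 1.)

[0; 3, 3]

3 = 0*10 + 3
10 = 3*3 + 1
3 = 3*1 + 0  (stop)
So 3/10 = [0; 3, 3].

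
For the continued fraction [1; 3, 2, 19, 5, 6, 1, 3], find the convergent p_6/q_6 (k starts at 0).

Using pₖ = aₖpₖ₋₁ + pₖ₋₂, qₖ = aₖqₖ₋₁ + qₖ₋₂ (with p₋₁=1, p₋₂=0, q₋₁=0, q₋₂=1):
  k=0: a=1, p=1, q=1
  k=1: a=3, p=4, q=3
  k=2: a=2, p=9, q=7
  k=3: a=19, p=175, q=136
  k=4: a=5, p=884, q=687
  k=5: a=6, p=5479, q=4258
  k=6: a=1, p=6363, q=4945

6363/4945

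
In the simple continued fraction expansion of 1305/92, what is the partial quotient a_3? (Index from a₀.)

1305 = 14·92 + 17   →  a_0 = 14
92 = 5·17 + 7   →  a_1 = 5
17 = 2·7 + 3   →  a_2 = 2
7 = 2·3 + 1   →  a_3 = 2

2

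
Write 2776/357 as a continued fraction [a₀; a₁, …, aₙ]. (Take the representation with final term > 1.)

[7; 1, 3, 2, 6, 6]

2776 = 7×357 + 277
357 = 1×277 + 80
277 = 3×80 + 37
80 = 2×37 + 6
37 = 6×6 + 1
6 = 6×1 + 0  (stop)
So 2776/357 = [7; 1, 3, 2, 6, 6].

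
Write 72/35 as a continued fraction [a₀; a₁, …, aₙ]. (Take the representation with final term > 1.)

72 = 2×35 + 2
35 = 17×2 + 1
2 = 2×1 + 0  (stop)
So 72/35 = [2; 17, 2].

[2; 17, 2]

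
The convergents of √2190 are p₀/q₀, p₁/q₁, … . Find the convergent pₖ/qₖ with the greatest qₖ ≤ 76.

3463/74

√2190 = [46; 1, 3, 1, 14, 1, 3, 1, 92, …] (period length 8).
Convergents:
  p_0/q_0 = 46/1
  p_1/q_1 = 47/1
  p_2/q_2 = 187/4
  p_3/q_3 = 234/5
  p_4/q_4 = 3463/74
  p_5/q_5 = 3697/79
q_4 = 74 ≤ 76 < 79 = q_5, so the answer is 3463/74.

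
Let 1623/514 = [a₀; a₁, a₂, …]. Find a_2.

1623 = 3·514 + 81   →  a_0 = 3
514 = 6·81 + 28   →  a_1 = 6
81 = 2·28 + 25   →  a_2 = 2

2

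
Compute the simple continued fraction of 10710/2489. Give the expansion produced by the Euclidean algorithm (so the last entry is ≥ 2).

10710 = 4*2489 + 754
2489 = 3*754 + 227
754 = 3*227 + 73
227 = 3*73 + 8
73 = 9*8 + 1
8 = 8*1 + 0  (stop)
So 10710/2489 = [4; 3, 3, 3, 9, 8].

[4; 3, 3, 3, 9, 8]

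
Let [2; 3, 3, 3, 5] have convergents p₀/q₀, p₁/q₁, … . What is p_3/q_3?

Using pₖ = aₖpₖ₋₁ + pₖ₋₂, qₖ = aₖqₖ₋₁ + qₖ₋₂ (with p₋₁=1, p₋₂=0, q₋₁=0, q₋₂=1):
  k=0: a=2, p=2, q=1
  k=1: a=3, p=7, q=3
  k=2: a=3, p=23, q=10
  k=3: a=3, p=76, q=33

76/33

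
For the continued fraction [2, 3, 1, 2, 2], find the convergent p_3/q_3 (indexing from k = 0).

Using pₖ = aₖpₖ₋₁ + pₖ₋₂, qₖ = aₖqₖ₋₁ + qₖ₋₂ (with p₋₁=1, p₋₂=0, q₋₁=0, q₋₂=1):
  k=0: a=2, p=2, q=1
  k=1: a=3, p=7, q=3
  k=2: a=1, p=9, q=4
  k=3: a=2, p=25, q=11

25/11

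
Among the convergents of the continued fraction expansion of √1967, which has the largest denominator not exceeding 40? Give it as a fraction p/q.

887/20

√1967 = [44; 2, 1, 5, 1, 2, 88, …] (period length 6).
Convergents:
  p_0/q_0 = 44/1
  p_1/q_1 = 89/2
  p_2/q_2 = 133/3
  p_3/q_3 = 754/17
  p_4/q_4 = 887/20
  p_5/q_5 = 2528/57
q_4 = 20 ≤ 40 < 57 = q_5, so the answer is 887/20.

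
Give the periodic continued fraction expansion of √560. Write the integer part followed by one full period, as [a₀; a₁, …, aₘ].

[23; 1, 1, 1, 46]

a₀ = ⌊√560⌋ = 23.
With m₀=0, d₀=1 and mₖ₊₁ = dₖaₖ − mₖ, dₖ₊₁ = (n − mₖ₊₁²)/dₖ, aₖ₊₁ = ⌊(a₀+mₖ₊₁)/dₖ₊₁⌋:
  k=1: m=23, d=31, a=1
  k=2: m=8, d=16, a=1
  k=3: m=8, d=31, a=1
  k=4: m=23, d=1, a=46
d=1 and a=2a₀=46 at k=4, so the next step gives (m, d) = (23, 31) again — its k=1 value — and the period has length 4.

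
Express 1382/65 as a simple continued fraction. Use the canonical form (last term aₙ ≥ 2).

[21; 3, 1, 4, 1, 2]

1382 = 21×65 + 17
65 = 3×17 + 14
17 = 1×14 + 3
14 = 4×3 + 2
3 = 1×2 + 1
2 = 2×1 + 0  (stop)
So 1382/65 = [21; 3, 1, 4, 1, 2].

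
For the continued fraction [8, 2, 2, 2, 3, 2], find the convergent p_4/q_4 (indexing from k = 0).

345/41

Using pₖ = aₖpₖ₋₁ + pₖ₋₂, qₖ = aₖqₖ₋₁ + qₖ₋₂ (with p₋₁=1, p₋₂=0, q₋₁=0, q₋₂=1):
  k=0: a=8, p=8, q=1
  k=1: a=2, p=17, q=2
  k=2: a=2, p=42, q=5
  k=3: a=2, p=101, q=12
  k=4: a=3, p=345, q=41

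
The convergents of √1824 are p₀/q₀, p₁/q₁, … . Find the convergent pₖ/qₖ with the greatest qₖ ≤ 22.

√1824 = [42; 1, 2, 2, 2, 1, 84, …] (period length 6).
Convergents:
  p_0/q_0 = 42/1
  p_1/q_1 = 43/1
  p_2/q_2 = 128/3
  p_3/q_3 = 299/7
  p_4/q_4 = 726/17
  p_5/q_5 = 1025/24
q_4 = 17 ≤ 22 < 24 = q_5, so the answer is 726/17.

726/17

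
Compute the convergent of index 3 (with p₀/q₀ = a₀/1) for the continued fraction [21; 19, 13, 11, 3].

57831/2747

Using pₖ = aₖpₖ₋₁ + pₖ₋₂, qₖ = aₖqₖ₋₁ + qₖ₋₂ (with p₋₁=1, p₋₂=0, q₋₁=0, q₋₂=1):
  k=0: a=21, p=21, q=1
  k=1: a=19, p=400, q=19
  k=2: a=13, p=5221, q=248
  k=3: a=11, p=57831, q=2747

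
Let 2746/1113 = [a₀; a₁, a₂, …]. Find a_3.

8

2746 = 2·1113 + 520   →  a_0 = 2
1113 = 2·520 + 73   →  a_1 = 2
520 = 7·73 + 9   →  a_2 = 7
73 = 8·9 + 1   →  a_3 = 8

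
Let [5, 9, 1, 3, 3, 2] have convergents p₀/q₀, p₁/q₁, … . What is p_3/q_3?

Using pₖ = aₖpₖ₋₁ + pₖ₋₂, qₖ = aₖqₖ₋₁ + qₖ₋₂ (with p₋₁=1, p₋₂=0, q₋₁=0, q₋₂=1):
  k=0: a=5, p=5, q=1
  k=1: a=9, p=46, q=9
  k=2: a=1, p=51, q=10
  k=3: a=3, p=199, q=39

199/39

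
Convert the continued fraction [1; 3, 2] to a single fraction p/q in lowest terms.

9/7

Fold from the inside: start with 2/1.
  3 + 1/2 = 7/2
  1 + 2/7 = 9/7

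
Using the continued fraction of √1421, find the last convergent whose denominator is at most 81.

2978/79

√1421 = [37; 1, 2, 3, 2, 3, 2, 1, 74, …] (period length 8).
Convergents:
  p_0/q_0 = 37/1
  p_1/q_1 = 38/1
  p_2/q_2 = 113/3
  p_3/q_3 = 377/10
  p_4/q_4 = 867/23
  p_5/q_5 = 2978/79
  p_6/q_6 = 6823/181
q_5 = 79 ≤ 81 < 181 = q_6, so the answer is 2978/79.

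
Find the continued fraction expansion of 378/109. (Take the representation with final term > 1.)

378 = 3×109 + 51
109 = 2×51 + 7
51 = 7×7 + 2
7 = 3×2 + 1
2 = 2×1 + 0  (stop)
So 378/109 = [3; 2, 7, 3, 2].

[3; 2, 7, 3, 2]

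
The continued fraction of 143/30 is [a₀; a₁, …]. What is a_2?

3

143 = 4·30 + 23   →  a_0 = 4
30 = 1·23 + 7   →  a_1 = 1
23 = 3·7 + 2   →  a_2 = 3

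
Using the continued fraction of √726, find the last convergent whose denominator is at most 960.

√726 = [26; 1, 16, 1, 52, …] (period length 4).
Convergents:
  p_0/q_0 = 26/1
  p_1/q_1 = 27/1
  p_2/q_2 = 458/17
  p_3/q_3 = 485/18
  p_4/q_4 = 25678/953
  p_5/q_5 = 26163/971
q_4 = 953 ≤ 960 < 971 = q_5, so the answer is 25678/953.

25678/953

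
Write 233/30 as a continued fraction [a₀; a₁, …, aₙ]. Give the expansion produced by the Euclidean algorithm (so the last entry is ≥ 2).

[7; 1, 3, 3, 2]

233 = 7×30 + 23
30 = 1×23 + 7
23 = 3×7 + 2
7 = 3×2 + 1
2 = 2×1 + 0  (stop)
So 233/30 = [7; 1, 3, 3, 2].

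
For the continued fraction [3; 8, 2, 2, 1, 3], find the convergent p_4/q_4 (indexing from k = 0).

184/59

Using pₖ = aₖpₖ₋₁ + pₖ₋₂, qₖ = aₖqₖ₋₁ + qₖ₋₂ (with p₋₁=1, p₋₂=0, q₋₁=0, q₋₂=1):
  k=0: a=3, p=3, q=1
  k=1: a=8, p=25, q=8
  k=2: a=2, p=53, q=17
  k=3: a=2, p=131, q=42
  k=4: a=1, p=184, q=59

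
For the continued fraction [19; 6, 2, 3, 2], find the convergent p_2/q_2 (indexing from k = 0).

249/13

Using pₖ = aₖpₖ₋₁ + pₖ₋₂, qₖ = aₖqₖ₋₁ + qₖ₋₂ (with p₋₁=1, p₋₂=0, q₋₁=0, q₋₂=1):
  k=0: a=19, p=19, q=1
  k=1: a=6, p=115, q=6
  k=2: a=2, p=249, q=13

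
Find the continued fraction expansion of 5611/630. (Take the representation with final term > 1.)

5611 = 8×630 + 571
630 = 1×571 + 59
571 = 9×59 + 40
59 = 1×40 + 19
40 = 2×19 + 2
19 = 9×2 + 1
2 = 2×1 + 0  (stop)
So 5611/630 = [8; 1, 9, 1, 2, 9, 2].

[8; 1, 9, 1, 2, 9, 2]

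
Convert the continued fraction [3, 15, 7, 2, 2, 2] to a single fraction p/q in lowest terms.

Using pₖ = aₖpₖ₋₁ + pₖ₋₂ and qₖ = aₖqₖ₋₁ + qₖ₋₂:
  k=0: a=3, p=3, q=1
  k=1: a=15, p=46, q=15
  k=2: a=7, p=325, q=106
  k=3: a=2, p=696, q=227
  k=4: a=2, p=1717, q=560
  k=5: a=2, p=4130, q=1347

4130/1347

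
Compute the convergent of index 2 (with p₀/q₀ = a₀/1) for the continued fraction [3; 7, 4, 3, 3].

Using pₖ = aₖpₖ₋₁ + pₖ₋₂, qₖ = aₖqₖ₋₁ + qₖ₋₂ (with p₋₁=1, p₋₂=0, q₋₁=0, q₋₂=1):
  k=0: a=3, p=3, q=1
  k=1: a=7, p=22, q=7
  k=2: a=4, p=91, q=29

91/29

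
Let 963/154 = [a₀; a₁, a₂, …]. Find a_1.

963 = 6·154 + 39   →  a_0 = 6
154 = 3·39 + 37   →  a_1 = 3

3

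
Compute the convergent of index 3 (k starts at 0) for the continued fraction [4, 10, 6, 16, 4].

Using pₖ = aₖpₖ₋₁ + pₖ₋₂, qₖ = aₖqₖ₋₁ + qₖ₋₂ (with p₋₁=1, p₋₂=0, q₋₁=0, q₋₂=1):
  k=0: a=4, p=4, q=1
  k=1: a=10, p=41, q=10
  k=2: a=6, p=250, q=61
  k=3: a=16, p=4041, q=986

4041/986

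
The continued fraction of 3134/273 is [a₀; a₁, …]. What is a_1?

2

3134 = 11·273 + 131   →  a_0 = 11
273 = 2·131 + 11   →  a_1 = 2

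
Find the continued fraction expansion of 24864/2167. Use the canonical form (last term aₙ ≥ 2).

[11; 2, 9, 11, 3, 3]

24864 = 11·2167 + 1027
2167 = 2·1027 + 113
1027 = 9·113 + 10
113 = 11·10 + 3
10 = 3·3 + 1
3 = 3·1 + 0  (stop)
So 24864/2167 = [11; 2, 9, 11, 3, 3].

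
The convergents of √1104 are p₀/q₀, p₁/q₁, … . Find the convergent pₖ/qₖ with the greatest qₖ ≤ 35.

√1104 = [33; 4, 2, 2, 2, 4, 66, …] (period length 6).
Convergents:
  p_0/q_0 = 33/1
  p_1/q_1 = 133/4
  p_2/q_2 = 299/9
  p_3/q_3 = 731/22
  p_4/q_4 = 1761/53
q_3 = 22 ≤ 35 < 53 = q_4, so the answer is 731/22.

731/22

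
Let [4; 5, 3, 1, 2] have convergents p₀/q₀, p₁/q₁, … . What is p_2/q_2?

67/16

Using pₖ = aₖpₖ₋₁ + pₖ₋₂, qₖ = aₖqₖ₋₁ + qₖ₋₂ (with p₋₁=1, p₋₂=0, q₋₁=0, q₋₂=1):
  k=0: a=4, p=4, q=1
  k=1: a=5, p=21, q=5
  k=2: a=3, p=67, q=16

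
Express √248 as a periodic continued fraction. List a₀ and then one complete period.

a₀ = ⌊√248⌋ = 15.
With m₀=0, d₀=1 and mₖ₊₁ = dₖaₖ − mₖ, dₖ₊₁ = (n − mₖ₊₁²)/dₖ, aₖ₊₁ = ⌊(a₀+mₖ₊₁)/dₖ₊₁⌋:
  k=1: m=15, d=23, a=1
  k=2: m=8, d=8, a=2
  k=3: m=8, d=23, a=1
  k=4: m=15, d=1, a=30
d=1 and a=2a₀=30 at k=4, so the next step gives (m, d) = (15, 23) again — its k=1 value — and the period has length 4.

[15; 1, 2, 1, 30]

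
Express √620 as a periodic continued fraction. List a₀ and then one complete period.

[24; 1, 8, 1, 48]

a₀ = ⌊√620⌋ = 24.
With m₀=0, d₀=1 and mₖ₊₁ = dₖaₖ − mₖ, dₖ₊₁ = (n − mₖ₊₁²)/dₖ, aₖ₊₁ = ⌊(a₀+mₖ₊₁)/dₖ₊₁⌋:
  k=1: m=24, d=44, a=1
  k=2: m=20, d=5, a=8
  k=3: m=20, d=44, a=1
  k=4: m=24, d=1, a=48
d=1 and a=2a₀=48 at k=4, so the next step gives (m, d) = (24, 44) again — its k=1 value — and the period has length 4.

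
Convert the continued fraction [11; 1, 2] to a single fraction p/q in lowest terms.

Fold from the inside: start with 2/1.
  1 + 1/2 = 3/2
  11 + 2/3 = 35/3

35/3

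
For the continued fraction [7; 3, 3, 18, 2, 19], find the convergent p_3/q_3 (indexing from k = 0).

1336/183

Using pₖ = aₖpₖ₋₁ + pₖ₋₂, qₖ = aₖqₖ₋₁ + qₖ₋₂ (with p₋₁=1, p₋₂=0, q₋₁=0, q₋₂=1):
  k=0: a=7, p=7, q=1
  k=1: a=3, p=22, q=3
  k=2: a=3, p=73, q=10
  k=3: a=18, p=1336, q=183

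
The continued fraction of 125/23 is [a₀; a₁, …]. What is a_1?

2

125 = 5·23 + 10   →  a_0 = 5
23 = 2·10 + 3   →  a_1 = 2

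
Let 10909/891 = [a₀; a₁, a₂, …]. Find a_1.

4

10909 = 12·891 + 217   →  a_0 = 12
891 = 4·217 + 23   →  a_1 = 4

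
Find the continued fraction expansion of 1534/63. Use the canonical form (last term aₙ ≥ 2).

[24; 2, 1, 6, 3]

1534 = 24*63 + 22
63 = 2*22 + 19
22 = 1*19 + 3
19 = 6*3 + 1
3 = 3*1 + 0  (stop)
So 1534/63 = [24; 2, 1, 6, 3].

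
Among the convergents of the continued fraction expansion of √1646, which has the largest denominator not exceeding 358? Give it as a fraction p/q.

11441/282

√1646 = [40; 1, 1, 3, 40, 3, 1, 1, 80, …] (period length 8).
Convergents:
  p_0/q_0 = 40/1
  p_1/q_1 = 41/1
  p_2/q_2 = 81/2
  p_3/q_3 = 284/7
  p_4/q_4 = 11441/282
  p_5/q_5 = 34607/853
q_4 = 282 ≤ 358 < 853 = q_5, so the answer is 11441/282.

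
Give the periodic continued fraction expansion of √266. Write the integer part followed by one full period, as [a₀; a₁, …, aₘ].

[16; 3, 4, 3, 32]

a₀ = ⌊√266⌋ = 16.
With m₀=0, d₀=1 and mₖ₊₁ = dₖaₖ − mₖ, dₖ₊₁ = (n − mₖ₊₁²)/dₖ, aₖ₊₁ = ⌊(a₀+mₖ₊₁)/dₖ₊₁⌋:
  k=1: m=16, d=10, a=3
  k=2: m=14, d=7, a=4
  k=3: m=14, d=10, a=3
  k=4: m=16, d=1, a=32
d=1 and a=2a₀=32 at k=4, so the next step gives (m, d) = (16, 10) again — its k=1 value — and the period has length 4.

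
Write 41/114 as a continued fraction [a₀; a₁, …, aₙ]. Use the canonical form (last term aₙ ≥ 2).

[0; 2, 1, 3, 1, 1, 4]

41 = 0·114 + 41
114 = 2·41 + 32
41 = 1·32 + 9
32 = 3·9 + 5
9 = 1·5 + 4
5 = 1·4 + 1
4 = 4·1 + 0  (stop)
So 41/114 = [0; 2, 1, 3, 1, 1, 4].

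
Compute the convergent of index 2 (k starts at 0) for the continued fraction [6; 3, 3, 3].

63/10

Using pₖ = aₖpₖ₋₁ + pₖ₋₂, qₖ = aₖqₖ₋₁ + qₖ₋₂ (with p₋₁=1, p₋₂=0, q₋₁=0, q₋₂=1):
  k=0: a=6, p=6, q=1
  k=1: a=3, p=19, q=3
  k=2: a=3, p=63, q=10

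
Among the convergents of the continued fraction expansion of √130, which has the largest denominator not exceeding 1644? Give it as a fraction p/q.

√130 = [11; 2, 2, 22, …] (period length 3).
Convergents:
  p_0/q_0 = 11/1
  p_1/q_1 = 23/2
  p_2/q_2 = 57/5
  p_3/q_3 = 1277/112
  p_4/q_4 = 2611/229
  p_5/q_5 = 6499/570
  p_6/q_6 = 145589/12769
q_5 = 570 ≤ 1644 < 12769 = q_6, so the answer is 6499/570.

6499/570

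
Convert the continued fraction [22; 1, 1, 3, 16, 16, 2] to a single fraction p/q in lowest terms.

85225/3776

Fold from the inside: start with 2/1.
  16 + 1/2 = 33/2
  16 + 2/33 = 530/33
  3 + 33/530 = 1623/530
  1 + 530/1623 = 2153/1623
  1 + 1623/2153 = 3776/2153
  22 + 2153/3776 = 85225/3776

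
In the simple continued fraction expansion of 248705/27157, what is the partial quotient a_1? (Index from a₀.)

248705 = 9·27157 + 4292   →  a_0 = 9
27157 = 6·4292 + 1405   →  a_1 = 6

6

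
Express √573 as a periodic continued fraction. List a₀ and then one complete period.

a₀ = ⌊√573⌋ = 23.

[23; 1, 14, 1, 46]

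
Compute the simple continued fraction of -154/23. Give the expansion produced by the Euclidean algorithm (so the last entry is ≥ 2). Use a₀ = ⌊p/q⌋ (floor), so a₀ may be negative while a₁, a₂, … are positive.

[-7; 3, 3, 2]

-154 = -7·23 + 7
23 = 3·7 + 2
7 = 3·2 + 1
2 = 2·1 + 0  (stop)
So -154/23 = [-7; 3, 3, 2].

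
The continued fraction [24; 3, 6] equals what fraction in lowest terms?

462/19

Using pₖ = aₖpₖ₋₁ + pₖ₋₂ and qₖ = aₖqₖ₋₁ + qₖ₋₂:
  k=0: a=24, p=24, q=1
  k=1: a=3, p=73, q=3
  k=2: a=6, p=462, q=19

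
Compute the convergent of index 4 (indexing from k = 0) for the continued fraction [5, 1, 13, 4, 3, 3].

1097/185

Using pₖ = aₖpₖ₋₁ + pₖ₋₂, qₖ = aₖqₖ₋₁ + qₖ₋₂ (with p₋₁=1, p₋₂=0, q₋₁=0, q₋₂=1):
  k=0: a=5, p=5, q=1
  k=1: a=1, p=6, q=1
  k=2: a=13, p=83, q=14
  k=3: a=4, p=338, q=57
  k=4: a=3, p=1097, q=185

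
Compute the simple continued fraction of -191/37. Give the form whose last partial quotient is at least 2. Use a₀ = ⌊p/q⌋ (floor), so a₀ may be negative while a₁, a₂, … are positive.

-191 = -6*37 + 31
37 = 1*31 + 6
31 = 5*6 + 1
6 = 6*1 + 0  (stop)
So -191/37 = [-6; 1, 5, 6].

[-6; 1, 5, 6]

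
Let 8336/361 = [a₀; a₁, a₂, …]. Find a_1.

10

8336 = 23·361 + 33   →  a_0 = 23
361 = 10·33 + 31   →  a_1 = 10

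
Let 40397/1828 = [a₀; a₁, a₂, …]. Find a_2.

40397 = 22·1828 + 181   →  a_0 = 22
1828 = 10·181 + 18   →  a_1 = 10
181 = 10·18 + 1   →  a_2 = 10

10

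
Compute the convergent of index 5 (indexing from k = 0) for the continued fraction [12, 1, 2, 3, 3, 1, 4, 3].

546/43

Using pₖ = aₖpₖ₋₁ + pₖ₋₂, qₖ = aₖqₖ₋₁ + qₖ₋₂ (with p₋₁=1, p₋₂=0, q₋₁=0, q₋₂=1):
  k=0: a=12, p=12, q=1
  k=1: a=1, p=13, q=1
  k=2: a=2, p=38, q=3
  k=3: a=3, p=127, q=10
  k=4: a=3, p=419, q=33
  k=5: a=1, p=546, q=43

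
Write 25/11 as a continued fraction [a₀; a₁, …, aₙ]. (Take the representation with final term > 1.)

25 = 2*11 + 3
11 = 3*3 + 2
3 = 1*2 + 1
2 = 2*1 + 0  (stop)
So 25/11 = [2; 3, 1, 2].

[2; 3, 1, 2]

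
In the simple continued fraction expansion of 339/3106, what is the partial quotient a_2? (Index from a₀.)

339 = 0·3106 + 339   →  a_0 = 0
3106 = 9·339 + 55   →  a_1 = 9
339 = 6·55 + 9   →  a_2 = 6

6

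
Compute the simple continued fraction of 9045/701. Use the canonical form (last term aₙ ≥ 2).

[12; 1, 9, 3, 4, 5]

9045 = 12×701 + 633
701 = 1×633 + 68
633 = 9×68 + 21
68 = 3×21 + 5
21 = 4×5 + 1
5 = 5×1 + 0  (stop)
So 9045/701 = [12; 1, 9, 3, 4, 5].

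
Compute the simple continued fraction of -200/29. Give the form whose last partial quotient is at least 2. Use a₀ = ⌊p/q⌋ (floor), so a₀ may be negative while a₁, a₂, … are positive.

-200 = -7*29 + 3
29 = 9*3 + 2
3 = 1*2 + 1
2 = 2*1 + 0  (stop)
So -200/29 = [-7; 9, 1, 2].

[-7; 9, 1, 2]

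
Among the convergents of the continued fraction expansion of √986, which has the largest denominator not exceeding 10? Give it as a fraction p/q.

√986 = [31; 2, 2, 62, …] (period length 3).
Convergents:
  p_0/q_0 = 31/1
  p_1/q_1 = 63/2
  p_2/q_2 = 157/5
  p_3/q_3 = 9797/312
q_2 = 5 ≤ 10 < 312 = q_3, so the answer is 157/5.

157/5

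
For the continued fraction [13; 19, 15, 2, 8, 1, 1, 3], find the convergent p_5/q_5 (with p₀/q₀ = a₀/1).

Using pₖ = aₖpₖ₋₁ + pₖ₋₂, qₖ = aₖqₖ₋₁ + qₖ₋₂ (with p₋₁=1, p₋₂=0, q₋₁=0, q₋₂=1):
  k=0: a=13, p=13, q=1
  k=1: a=19, p=248, q=19
  k=2: a=15, p=3733, q=286
  k=3: a=2, p=7714, q=591
  k=4: a=8, p=65445, q=5014
  k=5: a=1, p=73159, q=5605

73159/5605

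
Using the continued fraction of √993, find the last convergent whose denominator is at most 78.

√993 = [31; 1, 1, 20, 1, 1, 62, …] (period length 6).
Convergents:
  p_0/q_0 = 31/1
  p_1/q_1 = 32/1
  p_2/q_2 = 63/2
  p_3/q_3 = 1292/41
  p_4/q_4 = 1355/43
  p_5/q_5 = 2647/84
q_4 = 43 ≤ 78 < 84 = q_5, so the answer is 1355/43.

1355/43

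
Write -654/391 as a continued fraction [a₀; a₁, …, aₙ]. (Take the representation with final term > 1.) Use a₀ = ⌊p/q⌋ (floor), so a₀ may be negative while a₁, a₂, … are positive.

[-2; 3, 18, 3, 2]

-654 = -2×391 + 128
391 = 3×128 + 7
128 = 18×7 + 2
7 = 3×2 + 1
2 = 2×1 + 0  (stop)
So -654/391 = [-2; 3, 18, 3, 2].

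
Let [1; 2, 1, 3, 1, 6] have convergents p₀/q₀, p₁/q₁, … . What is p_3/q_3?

15/11

Using pₖ = aₖpₖ₋₁ + pₖ₋₂, qₖ = aₖqₖ₋₁ + qₖ₋₂ (with p₋₁=1, p₋₂=0, q₋₁=0, q₋₂=1):
  k=0: a=1, p=1, q=1
  k=1: a=2, p=3, q=2
  k=2: a=1, p=4, q=3
  k=3: a=3, p=15, q=11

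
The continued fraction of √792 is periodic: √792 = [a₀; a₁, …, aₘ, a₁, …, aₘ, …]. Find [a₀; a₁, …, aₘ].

[28; 7, 56]

a₀ = ⌊√792⌋ = 28.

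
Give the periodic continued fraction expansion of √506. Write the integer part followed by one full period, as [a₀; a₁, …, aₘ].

[22; 2, 44]

a₀ = ⌊√506⌋ = 22.
With m₀=0, d₀=1 and mₖ₊₁ = dₖaₖ − mₖ, dₖ₊₁ = (n − mₖ₊₁²)/dₖ, aₖ₊₁ = ⌊(a₀+mₖ₊₁)/dₖ₊₁⌋:
  k=1: m=22, d=22, a=2
  k=2: m=22, d=1, a=44
d=1 and a=2a₀=44 at k=2, so the next step gives (m, d) = (22, 22) again — its k=1 value — and the period has length 2.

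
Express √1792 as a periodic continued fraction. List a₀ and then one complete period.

a₀ = ⌊√1792⌋ = 42.
With m₀=0, d₀=1 and mₖ₊₁ = dₖaₖ − mₖ, dₖ₊₁ = (n − mₖ₊₁²)/dₖ, aₖ₊₁ = ⌊(a₀+mₖ₊₁)/dₖ₊₁⌋:
  k=1: m=42, d=28, a=3
  k=2: m=42, d=1, a=84
d=1 and a=2a₀=84 at k=2, so the next step gives (m, d) = (42, 28) again — its k=1 value — and the period has length 2.

[42; 3, 84]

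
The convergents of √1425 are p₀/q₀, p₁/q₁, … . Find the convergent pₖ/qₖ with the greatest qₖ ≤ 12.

√1425 = [37; 1, 2, 1, 74, …] (period length 4).
Convergents:
  p_0/q_0 = 37/1
  p_1/q_1 = 38/1
  p_2/q_2 = 113/3
  p_3/q_3 = 151/4
  p_4/q_4 = 11287/299
q_3 = 4 ≤ 12 < 299 = q_4, so the answer is 151/4.

151/4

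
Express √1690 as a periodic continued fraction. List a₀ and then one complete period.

[41; 9, 8, 9, 82]

a₀ = ⌊√1690⌋ = 41.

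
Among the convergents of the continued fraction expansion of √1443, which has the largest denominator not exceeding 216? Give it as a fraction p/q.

√1443 = [37; 1, 74, …] (period length 2).
Convergents:
  p_0/q_0 = 37/1
  p_1/q_1 = 38/1
  p_2/q_2 = 2849/75
  p_3/q_3 = 2887/76
  p_4/q_4 = 216487/5699
q_3 = 76 ≤ 216 < 5699 = q_4, so the answer is 2887/76.

2887/76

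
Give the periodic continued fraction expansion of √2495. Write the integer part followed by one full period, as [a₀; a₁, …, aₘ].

[49; 1, 18, 1, 98]

a₀ = ⌊√2495⌋ = 49.
With m₀=0, d₀=1 and mₖ₊₁ = dₖaₖ − mₖ, dₖ₊₁ = (n − mₖ₊₁²)/dₖ, aₖ₊₁ = ⌊(a₀+mₖ₊₁)/dₖ₊₁⌋:
  k=1: m=49, d=94, a=1
  k=2: m=45, d=5, a=18
  k=3: m=45, d=94, a=1
  k=4: m=49, d=1, a=98
d=1 and a=2a₀=98 at k=4, so the next step gives (m, d) = (49, 94) again — its k=1 value — and the period has length 4.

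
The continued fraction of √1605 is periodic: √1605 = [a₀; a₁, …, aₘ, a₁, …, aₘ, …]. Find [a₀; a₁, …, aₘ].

[40; 16, 80]

a₀ = ⌊√1605⌋ = 40.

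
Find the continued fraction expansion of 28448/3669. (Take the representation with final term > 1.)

28448 = 7·3669 + 2765
3669 = 1·2765 + 904
2765 = 3·904 + 53
904 = 17·53 + 3
53 = 17·3 + 2
3 = 1·2 + 1
2 = 2·1 + 0  (stop)
So 28448/3669 = [7; 1, 3, 17, 17, 1, 2].

[7; 1, 3, 17, 17, 1, 2]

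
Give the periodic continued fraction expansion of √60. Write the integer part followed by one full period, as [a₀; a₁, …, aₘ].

a₀ = ⌊√60⌋ = 7.
With m₀=0, d₀=1 and mₖ₊₁ = dₖaₖ − mₖ, dₖ₊₁ = (n − mₖ₊₁²)/dₖ, aₖ₊₁ = ⌊(a₀+mₖ₊₁)/dₖ₊₁⌋:
  k=1: m=7, d=11, a=1
  k=2: m=4, d=4, a=2
  k=3: m=4, d=11, a=1
  k=4: m=7, d=1, a=14
d=1 and a=2a₀=14 at k=4, so the next step gives (m, d) = (7, 11) again — its k=1 value — and the period has length 4.

[7; 1, 2, 1, 14]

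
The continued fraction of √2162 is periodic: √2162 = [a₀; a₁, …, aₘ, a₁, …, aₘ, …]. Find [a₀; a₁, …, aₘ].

a₀ = ⌊√2162⌋ = 46.
With m₀=0, d₀=1 and mₖ₊₁ = dₖaₖ − mₖ, dₖ₊₁ = (n − mₖ₊₁²)/dₖ, aₖ₊₁ = ⌊(a₀+mₖ₊₁)/dₖ₊₁⌋:
  k=1: m=46, d=46, a=2
  k=2: m=46, d=1, a=92
d=1 and a=2a₀=92 at k=2, so the next step gives (m, d) = (46, 46) again — its k=1 value — and the period has length 2.

[46; 2, 92]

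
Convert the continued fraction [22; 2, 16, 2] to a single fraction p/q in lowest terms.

Fold from the inside: start with 2/1.
  16 + 1/2 = 33/2
  2 + 2/33 = 68/33
  22 + 33/68 = 1529/68

1529/68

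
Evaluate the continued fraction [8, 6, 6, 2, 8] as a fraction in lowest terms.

5526/677

Using pₖ = aₖpₖ₋₁ + pₖ₋₂ and qₖ = aₖqₖ₋₁ + qₖ₋₂:
  k=0: a=8, p=8, q=1
  k=1: a=6, p=49, q=6
  k=2: a=6, p=302, q=37
  k=3: a=2, p=653, q=80
  k=4: a=8, p=5526, q=677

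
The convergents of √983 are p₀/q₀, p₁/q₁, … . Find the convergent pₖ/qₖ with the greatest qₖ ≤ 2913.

√983 = [31; 2, 1, 5, 31, 5, 1, 2, 62, …] (period length 8).
Convergents:
  p_0/q_0 = 31/1
  p_1/q_1 = 63/2
  p_2/q_2 = 94/3
  p_3/q_3 = 533/17
  p_4/q_4 = 16617/530
  p_5/q_5 = 83618/2667
  p_6/q_6 = 100235/3197
q_5 = 2667 ≤ 2913 < 3197 = q_6, so the answer is 83618/2667.

83618/2667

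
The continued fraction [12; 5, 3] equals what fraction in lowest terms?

195/16

Fold from the inside: start with 3/1.
  5 + 1/3 = 16/3
  12 + 3/16 = 195/16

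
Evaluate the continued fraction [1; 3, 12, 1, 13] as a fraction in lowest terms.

738/557

Using pₖ = aₖpₖ₋₁ + pₖ₋₂ and qₖ = aₖqₖ₋₁ + qₖ₋₂:
  k=0: a=1, p=1, q=1
  k=1: a=3, p=4, q=3
  k=2: a=12, p=49, q=37
  k=3: a=1, p=53, q=40
  k=4: a=13, p=738, q=557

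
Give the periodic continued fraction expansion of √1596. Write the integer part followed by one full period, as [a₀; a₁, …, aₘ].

[39; 1, 18, 1, 78]

a₀ = ⌊√1596⌋ = 39.
With m₀=0, d₀=1 and mₖ₊₁ = dₖaₖ − mₖ, dₖ₊₁ = (n − mₖ₊₁²)/dₖ, aₖ₊₁ = ⌊(a₀+mₖ₊₁)/dₖ₊₁⌋:
  k=1: m=39, d=75, a=1
  k=2: m=36, d=4, a=18
  k=3: m=36, d=75, a=1
  k=4: m=39, d=1, a=78
d=1 and a=2a₀=78 at k=4, so the next step gives (m, d) = (39, 75) again — its k=1 value — and the period has length 4.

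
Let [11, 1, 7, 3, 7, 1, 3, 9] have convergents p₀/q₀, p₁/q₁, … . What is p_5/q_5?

Using pₖ = aₖpₖ₋₁ + pₖ₋₂, qₖ = aₖqₖ₋₁ + qₖ₋₂ (with p₋₁=1, p₋₂=0, q₋₁=0, q₋₂=1):
  k=0: a=11, p=11, q=1
  k=1: a=1, p=12, q=1
  k=2: a=7, p=95, q=8
  k=3: a=3, p=297, q=25
  k=4: a=7, p=2174, q=183
  k=5: a=1, p=2471, q=208

2471/208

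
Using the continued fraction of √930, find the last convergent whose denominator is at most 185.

3690/121

√930 = [30; 2, 60, …] (period length 2).
Convergents:
  p_0/q_0 = 30/1
  p_1/q_1 = 61/2
  p_2/q_2 = 3690/121
  p_3/q_3 = 7441/244
q_2 = 121 ≤ 185 < 244 = q_3, so the answer is 3690/121.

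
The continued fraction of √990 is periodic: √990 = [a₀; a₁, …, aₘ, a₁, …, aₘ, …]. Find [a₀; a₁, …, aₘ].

a₀ = ⌊√990⌋ = 31.

[31; 2, 6, 2, 62]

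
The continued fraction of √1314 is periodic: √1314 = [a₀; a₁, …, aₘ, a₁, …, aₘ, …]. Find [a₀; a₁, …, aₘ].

a₀ = ⌊√1314⌋ = 36.
With m₀=0, d₀=1 and mₖ₊₁ = dₖaₖ − mₖ, dₖ₊₁ = (n − mₖ₊₁²)/dₖ, aₖ₊₁ = ⌊(a₀+mₖ₊₁)/dₖ₊₁⌋:
  k=1: m=36, d=18, a=4
  k=2: m=36, d=1, a=72
d=1 and a=2a₀=72 at k=2, so the next step gives (m, d) = (36, 18) again — its k=1 value — and the period has length 2.

[36; 4, 72]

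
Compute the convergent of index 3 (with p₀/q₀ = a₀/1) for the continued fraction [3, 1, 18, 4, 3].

Using pₖ = aₖpₖ₋₁ + pₖ₋₂, qₖ = aₖqₖ₋₁ + qₖ₋₂ (with p₋₁=1, p₋₂=0, q₋₁=0, q₋₂=1):
  k=0: a=3, p=3, q=1
  k=1: a=1, p=4, q=1
  k=2: a=18, p=75, q=19
  k=3: a=4, p=304, q=77

304/77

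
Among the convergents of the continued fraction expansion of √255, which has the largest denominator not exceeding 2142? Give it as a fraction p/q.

16336/1023

√255 = [15; 1, 30, …] (period length 2).
Convergents:
  p_0/q_0 = 15/1
  p_1/q_1 = 16/1
  p_2/q_2 = 495/31
  p_3/q_3 = 511/32
  p_4/q_4 = 15825/991
  p_5/q_5 = 16336/1023
  p_6/q_6 = 505905/31681
q_5 = 1023 ≤ 2142 < 31681 = q_6, so the answer is 16336/1023.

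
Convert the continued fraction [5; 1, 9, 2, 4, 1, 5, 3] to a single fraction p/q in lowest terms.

12529/2122

Using pₖ = aₖpₖ₋₁ + pₖ₋₂ and qₖ = aₖqₖ₋₁ + qₖ₋₂:
  k=0: a=5, p=5, q=1
  k=1: a=1, p=6, q=1
  k=2: a=9, p=59, q=10
  k=3: a=2, p=124, q=21
  k=4: a=4, p=555, q=94
  k=5: a=1, p=679, q=115
  k=6: a=5, p=3950, q=669
  k=7: a=3, p=12529, q=2122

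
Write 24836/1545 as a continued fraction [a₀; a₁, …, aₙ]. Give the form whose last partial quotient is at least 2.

24836 = 16·1545 + 116
1545 = 13·116 + 37
116 = 3·37 + 5
37 = 7·5 + 2
5 = 2·2 + 1
2 = 2·1 + 0  (stop)
So 24836/1545 = [16; 13, 3, 7, 2, 2].

[16; 13, 3, 7, 2, 2]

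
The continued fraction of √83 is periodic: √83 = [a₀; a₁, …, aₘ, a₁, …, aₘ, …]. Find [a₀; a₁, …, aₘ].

a₀ = ⌊√83⌋ = 9.
With m₀=0, d₀=1 and mₖ₊₁ = dₖaₖ − mₖ, dₖ₊₁ = (n − mₖ₊₁²)/dₖ, aₖ₊₁ = ⌊(a₀+mₖ₊₁)/dₖ₊₁⌋:
  k=1: m=9, d=2, a=9
  k=2: m=9, d=1, a=18
d=1 and a=2a₀=18 at k=2, so the next step gives (m, d) = (9, 2) again — its k=1 value — and the period has length 2.

[9; 9, 18]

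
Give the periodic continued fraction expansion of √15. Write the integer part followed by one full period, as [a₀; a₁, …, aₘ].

[3; 1, 6]

a₀ = ⌊√15⌋ = 3.
With m₀=0, d₀=1 and mₖ₊₁ = dₖaₖ − mₖ, dₖ₊₁ = (n − mₖ₊₁²)/dₖ, aₖ₊₁ = ⌊(a₀+mₖ₊₁)/dₖ₊₁⌋:
  k=1: m=3, d=6, a=1
  k=2: m=3, d=1, a=6
d=1 and a=2a₀=6 at k=2, so the next step gives (m, d) = (3, 6) again — its k=1 value — and the period has length 2.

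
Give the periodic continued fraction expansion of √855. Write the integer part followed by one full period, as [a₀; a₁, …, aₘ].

a₀ = ⌊√855⌋ = 29.

[29; 4, 6, 4, 58]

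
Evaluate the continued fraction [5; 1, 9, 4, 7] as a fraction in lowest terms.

1753/297

Using pₖ = aₖpₖ₋₁ + pₖ₋₂ and qₖ = aₖqₖ₋₁ + qₖ₋₂:
  k=0: a=5, p=5, q=1
  k=1: a=1, p=6, q=1
  k=2: a=9, p=59, q=10
  k=3: a=4, p=242, q=41
  k=4: a=7, p=1753, q=297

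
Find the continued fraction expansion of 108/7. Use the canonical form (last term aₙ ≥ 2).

[15; 2, 3]

108 = 15×7 + 3
7 = 2×3 + 1
3 = 3×1 + 0  (stop)
So 108/7 = [15; 2, 3].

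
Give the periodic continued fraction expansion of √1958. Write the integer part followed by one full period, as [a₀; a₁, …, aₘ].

a₀ = ⌊√1958⌋ = 44.
With m₀=0, d₀=1 and mₖ₊₁ = dₖaₖ − mₖ, dₖ₊₁ = (n − mₖ₊₁²)/dₖ, aₖ₊₁ = ⌊(a₀+mₖ₊₁)/dₖ₊₁⌋:
  k=1: m=44, d=22, a=4
  k=2: m=44, d=1, a=88
d=1 and a=2a₀=88 at k=2, so the next step gives (m, d) = (44, 22) again — its k=1 value — and the period has length 2.

[44; 4, 88]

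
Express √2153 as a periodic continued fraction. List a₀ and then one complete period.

[46; 2, 2, 92]

a₀ = ⌊√2153⌋ = 46.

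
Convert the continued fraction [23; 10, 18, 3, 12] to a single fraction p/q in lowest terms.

Using pₖ = aₖpₖ₋₁ + pₖ₋₂ and qₖ = aₖqₖ₋₁ + qₖ₋₂:
  k=0: a=23, p=23, q=1
  k=1: a=10, p=231, q=10
  k=2: a=18, p=4181, q=181
  k=3: a=3, p=12774, q=553
  k=4: a=12, p=157469, q=6817

157469/6817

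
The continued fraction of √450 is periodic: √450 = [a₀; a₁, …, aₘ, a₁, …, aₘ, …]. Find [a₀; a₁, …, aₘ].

a₀ = ⌊√450⌋ = 21.

[21; 4, 1, 2, 4, 2, 1, 4, 42]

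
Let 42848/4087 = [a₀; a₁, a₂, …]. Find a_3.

42848 = 10·4087 + 1978   →  a_0 = 10
4087 = 2·1978 + 131   →  a_1 = 2
1978 = 15·131 + 13   →  a_2 = 15
131 = 10·13 + 1   →  a_3 = 10

10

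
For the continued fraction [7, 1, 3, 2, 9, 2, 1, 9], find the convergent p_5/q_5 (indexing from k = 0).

Using pₖ = aₖpₖ₋₁ + pₖ₋₂, qₖ = aₖqₖ₋₁ + qₖ₋₂ (with p₋₁=1, p₋₂=0, q₋₁=0, q₋₂=1):
  k=0: a=7, p=7, q=1
  k=1: a=1, p=8, q=1
  k=2: a=3, p=31, q=4
  k=3: a=2, p=70, q=9
  k=4: a=9, p=661, q=85
  k=5: a=2, p=1392, q=179

1392/179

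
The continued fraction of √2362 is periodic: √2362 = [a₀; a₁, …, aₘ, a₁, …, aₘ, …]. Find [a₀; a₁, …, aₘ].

[48; 1, 1, 1, 1, 96]

a₀ = ⌊√2362⌋ = 48.
With m₀=0, d₀=1 and mₖ₊₁ = dₖaₖ − mₖ, dₖ₊₁ = (n − mₖ₊₁²)/dₖ, aₖ₊₁ = ⌊(a₀+mₖ₊₁)/dₖ₊₁⌋:
  k=1: m=48, d=58, a=1
  k=2: m=10, d=39, a=1
  k=3: m=29, d=39, a=1
  k=4: m=10, d=58, a=1
  k=5: m=48, d=1, a=96
d=1 and a=2a₀=96 at k=5, so the next step gives (m, d) = (48, 58) again — its k=1 value — and the period has length 5.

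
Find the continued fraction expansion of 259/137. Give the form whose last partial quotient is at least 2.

[1; 1, 8, 7, 2]

259 = 1×137 + 122
137 = 1×122 + 15
122 = 8×15 + 2
15 = 7×2 + 1
2 = 2×1 + 0  (stop)
So 259/137 = [1; 1, 8, 7, 2].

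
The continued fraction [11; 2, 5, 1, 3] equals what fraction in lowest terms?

573/50

Fold from the inside: start with 3/1.
  1 + 1/3 = 4/3
  5 + 3/4 = 23/4
  2 + 4/23 = 50/23
  11 + 23/50 = 573/50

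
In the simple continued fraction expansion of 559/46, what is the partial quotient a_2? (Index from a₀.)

1

559 = 12·46 + 7   →  a_0 = 12
46 = 6·7 + 4   →  a_1 = 6
7 = 1·4 + 3   →  a_2 = 1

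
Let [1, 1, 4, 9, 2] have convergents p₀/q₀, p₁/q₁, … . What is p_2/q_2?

Using pₖ = aₖpₖ₋₁ + pₖ₋₂, qₖ = aₖqₖ₋₁ + qₖ₋₂ (with p₋₁=1, p₋₂=0, q₋₁=0, q₋₂=1):
  k=0: a=1, p=1, q=1
  k=1: a=1, p=2, q=1
  k=2: a=4, p=9, q=5

9/5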